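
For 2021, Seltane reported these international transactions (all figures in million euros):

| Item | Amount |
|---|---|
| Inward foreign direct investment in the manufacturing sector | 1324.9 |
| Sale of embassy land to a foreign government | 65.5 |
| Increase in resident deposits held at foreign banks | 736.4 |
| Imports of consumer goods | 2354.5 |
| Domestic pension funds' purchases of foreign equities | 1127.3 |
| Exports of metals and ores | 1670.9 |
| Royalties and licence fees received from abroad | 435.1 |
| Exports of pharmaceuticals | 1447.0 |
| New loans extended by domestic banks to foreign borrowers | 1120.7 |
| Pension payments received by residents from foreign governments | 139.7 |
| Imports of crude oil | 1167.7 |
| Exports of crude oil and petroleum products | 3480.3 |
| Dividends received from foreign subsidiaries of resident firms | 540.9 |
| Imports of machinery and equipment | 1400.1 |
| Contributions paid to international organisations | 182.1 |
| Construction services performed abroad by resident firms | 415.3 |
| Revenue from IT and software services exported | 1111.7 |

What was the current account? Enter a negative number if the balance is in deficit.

Goods: 1670.9 + 1447.0 - 1167.7 - 1400.1 - 2354.5 + 3480.3 = 1675.9
Services: 415.3 + 435.1 + 1111.7 = 1962.1
Primary income: 540.9
Secondary income: 139.7 - 182.1 = -42.4
Current account = 1675.9 + 1962.1 + 540.9 + (-42.4) = 4136.5
(Excluded from the current account — financial account: inward foreign direct investment in the manufacturing sector 1324.9, increase in resident deposits held at foreign banks 736.4, domestic pension funds' purchases of foreign equities 1127.3, new loans extended by domestic banks to foreign borrowers 1120.7; capital account: sale of embassy land to a foreign government 65.5.)

4136.5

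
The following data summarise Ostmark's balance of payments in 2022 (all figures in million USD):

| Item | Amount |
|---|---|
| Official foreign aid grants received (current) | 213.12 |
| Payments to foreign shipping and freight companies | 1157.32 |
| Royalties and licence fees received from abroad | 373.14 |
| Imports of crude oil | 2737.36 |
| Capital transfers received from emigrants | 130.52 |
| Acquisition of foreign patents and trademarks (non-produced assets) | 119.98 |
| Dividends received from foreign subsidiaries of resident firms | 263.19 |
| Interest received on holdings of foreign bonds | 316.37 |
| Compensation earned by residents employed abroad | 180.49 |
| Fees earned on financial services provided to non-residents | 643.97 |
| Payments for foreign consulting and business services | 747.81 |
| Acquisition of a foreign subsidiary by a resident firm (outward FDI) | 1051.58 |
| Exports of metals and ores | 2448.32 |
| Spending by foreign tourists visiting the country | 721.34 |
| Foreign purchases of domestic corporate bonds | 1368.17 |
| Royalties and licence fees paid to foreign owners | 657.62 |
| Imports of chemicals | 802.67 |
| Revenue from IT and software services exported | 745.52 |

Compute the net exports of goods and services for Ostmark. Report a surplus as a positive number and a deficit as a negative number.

-1170.49

Goods: -802.67 - 2737.36 + 2448.32 = -1091.71
Services: -747.81 - 1157.32 + 721.34 + 373.14 + 745.52 + 643.97 - 657.62 = -78.78
Trade balance = -1091.71 + (-78.78) = -1170.49
(Excluded from the trade balance — secondary income: official foreign aid grants received (current) 213.12; capital account: capital transfers received from emigrants 130.52, acquisition of foreign patents and trademarks (non-produced assets) 119.98; primary income: dividends received from foreign subsidiaries of resident firms 263.19, interest received on holdings of foreign bonds 316.37, compensation earned by residents employed abroad 180.49; financial account: acquisition of a foreign subsidiary by a resident firm (outward FDI) 1051.58, foreign purchases of domestic corporate bonds 1368.17.)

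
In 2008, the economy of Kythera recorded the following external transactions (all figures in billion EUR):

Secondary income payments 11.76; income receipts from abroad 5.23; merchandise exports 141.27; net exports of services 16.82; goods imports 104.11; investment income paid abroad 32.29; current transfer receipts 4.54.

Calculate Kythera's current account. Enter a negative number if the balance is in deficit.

Goods balance = 141.27 - 104.11 = 37.16
Services balance = 16.82
Trade balance (goods + services) = 37.16 + 16.82 = 53.98
Net primary income = 5.23 - 32.29 = -27.06
Net secondary income = 4.54 - 11.76 = -7.22
Current account = 53.98 + (-27.06) + (-7.22) = 19.70

19.70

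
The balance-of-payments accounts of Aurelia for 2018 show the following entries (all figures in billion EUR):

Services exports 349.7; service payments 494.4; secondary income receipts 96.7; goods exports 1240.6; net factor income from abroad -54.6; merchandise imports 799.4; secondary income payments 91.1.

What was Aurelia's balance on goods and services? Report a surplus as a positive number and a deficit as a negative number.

Goods balance = 1240.6 - 799.4 = 441.2
Services balance = 349.7 - 494.4 = -144.7
Trade balance (goods + services) = 441.2 + (-144.7) = 296.5

296.5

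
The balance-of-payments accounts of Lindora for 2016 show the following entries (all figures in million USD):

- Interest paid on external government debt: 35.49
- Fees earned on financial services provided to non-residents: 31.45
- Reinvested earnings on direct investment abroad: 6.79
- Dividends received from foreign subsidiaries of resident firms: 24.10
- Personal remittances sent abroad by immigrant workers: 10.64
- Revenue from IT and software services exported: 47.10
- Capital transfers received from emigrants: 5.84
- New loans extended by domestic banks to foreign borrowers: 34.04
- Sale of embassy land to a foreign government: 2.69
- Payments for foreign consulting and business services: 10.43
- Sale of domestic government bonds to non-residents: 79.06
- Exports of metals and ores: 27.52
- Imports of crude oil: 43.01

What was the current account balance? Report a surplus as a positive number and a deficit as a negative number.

37.39

Goods: 27.52 - 43.01 = -15.49
Services: 31.45 + 47.10 - 10.43 = 68.12
Primary income: 6.79 + 24.10 - 35.49 = -4.60
Secondary income: -10.64
Current account = (-15.49) + 68.12 + (-4.60) + (-10.64) = 37.39
(Excluded from the current account — capital account: capital transfers received from emigrants 5.84, sale of embassy land to a foreign government 2.69; financial account: new loans extended by domestic banks to foreign borrowers 34.04, sale of domestic government bonds to non-residents 79.06.)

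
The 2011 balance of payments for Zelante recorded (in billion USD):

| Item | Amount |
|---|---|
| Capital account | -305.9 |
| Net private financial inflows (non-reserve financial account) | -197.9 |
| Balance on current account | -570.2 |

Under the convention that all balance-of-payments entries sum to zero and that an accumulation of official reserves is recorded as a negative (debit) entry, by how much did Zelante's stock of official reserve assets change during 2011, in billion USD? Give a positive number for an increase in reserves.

Official reserve transactions balance = -((-570.2) + (-305.9) + (-197.9)) = 1074.0
An accumulation of reserves is recorded as a debit (negative entry), so the change in the stock of reserves is the negative of that balance.
Change in official reserves = -(1074.0) = -1074.0

-1074.0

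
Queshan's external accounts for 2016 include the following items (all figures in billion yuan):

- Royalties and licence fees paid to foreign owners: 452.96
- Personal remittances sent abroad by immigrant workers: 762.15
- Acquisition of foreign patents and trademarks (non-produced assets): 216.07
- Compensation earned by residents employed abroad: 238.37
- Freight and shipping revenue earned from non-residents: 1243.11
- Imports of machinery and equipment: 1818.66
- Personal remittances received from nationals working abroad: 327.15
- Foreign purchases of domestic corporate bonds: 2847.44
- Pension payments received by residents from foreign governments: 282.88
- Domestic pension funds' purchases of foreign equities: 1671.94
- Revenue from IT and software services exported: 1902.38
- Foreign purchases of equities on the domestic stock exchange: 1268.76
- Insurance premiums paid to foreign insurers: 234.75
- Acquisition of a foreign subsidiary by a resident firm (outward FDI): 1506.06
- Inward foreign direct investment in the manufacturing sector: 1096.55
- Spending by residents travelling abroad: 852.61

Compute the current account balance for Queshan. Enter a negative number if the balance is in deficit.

Goods: -1818.66
Services: 1902.38 + 1243.11 - 234.75 - 452.96 - 852.61 = 1605.17
Primary income: 238.37
Secondary income: 327.15 - 762.15 + 282.88 = -152.12
Current account = (-1818.66) + 1605.17 + 238.37 + (-152.12) = -127.24
(Excluded from the current account — capital account: acquisition of foreign patents and trademarks (non-produced assets) 216.07; financial account: foreign purchases of domestic corporate bonds 2847.44, domestic pension funds' purchases of foreign equities 1671.94, foreign purchases of equities on the domestic stock exchange 1268.76, acquisition of a foreign subsidiary by a resident firm (outward FDI) 1506.06, inward foreign direct investment in the manufacturing sector 1096.55.)

-127.24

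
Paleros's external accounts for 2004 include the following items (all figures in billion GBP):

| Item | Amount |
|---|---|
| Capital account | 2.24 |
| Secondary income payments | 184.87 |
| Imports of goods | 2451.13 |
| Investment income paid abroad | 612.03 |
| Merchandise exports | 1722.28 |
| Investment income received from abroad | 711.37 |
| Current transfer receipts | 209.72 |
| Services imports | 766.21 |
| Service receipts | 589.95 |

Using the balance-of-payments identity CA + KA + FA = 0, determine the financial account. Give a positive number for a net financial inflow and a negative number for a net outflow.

Goods balance = 1722.28 - 2451.13 = -728.85
Services balance = 589.95 - 766.21 = -176.26
Trade balance (goods + services) = -728.85 + (-176.26) = -905.11
Net primary income = 711.37 - 612.03 = 99.34
Net secondary income = 209.72 - 184.87 = 24.85
Current account = -905.11 + 99.34 + 24.85 = -780.92
Financial account = -(-780.92 + 2.24) = 778.68

778.68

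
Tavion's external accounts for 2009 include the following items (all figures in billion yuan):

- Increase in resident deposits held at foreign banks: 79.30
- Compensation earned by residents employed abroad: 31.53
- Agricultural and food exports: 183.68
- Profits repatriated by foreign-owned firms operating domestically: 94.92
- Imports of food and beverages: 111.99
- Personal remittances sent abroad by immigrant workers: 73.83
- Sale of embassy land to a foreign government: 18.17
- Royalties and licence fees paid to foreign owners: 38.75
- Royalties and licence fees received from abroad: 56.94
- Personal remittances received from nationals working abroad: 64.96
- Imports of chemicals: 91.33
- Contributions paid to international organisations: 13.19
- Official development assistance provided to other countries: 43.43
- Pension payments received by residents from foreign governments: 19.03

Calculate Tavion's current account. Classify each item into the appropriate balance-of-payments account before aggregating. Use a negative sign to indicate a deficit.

Goods: -111.99 + 183.68 - 91.33 = -19.64
Services: -38.75 + 56.94 = 18.19
Primary income: 31.53 - 94.92 = -63.39
Secondary income: -43.43 - 73.83 - 13.19 + 64.96 + 19.03 = -46.46
Current account = (-19.64) + 18.19 + (-63.39) + (-46.46) = -111.30
(Excluded from the current account — financial account: increase in resident deposits held at foreign banks 79.30; capital account: sale of embassy land to a foreign government 18.17.)

-111.30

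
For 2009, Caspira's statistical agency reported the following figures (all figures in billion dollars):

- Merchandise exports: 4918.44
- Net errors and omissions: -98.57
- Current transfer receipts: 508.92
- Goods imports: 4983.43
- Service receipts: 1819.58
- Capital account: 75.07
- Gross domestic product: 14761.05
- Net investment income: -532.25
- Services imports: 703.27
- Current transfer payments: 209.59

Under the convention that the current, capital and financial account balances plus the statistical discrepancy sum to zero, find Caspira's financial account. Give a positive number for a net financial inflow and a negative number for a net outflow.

-794.90

Goods balance = 4918.44 - 4983.43 = -64.99
Services balance = 1819.58 - 703.27 = 1116.31
Trade balance (goods + services) = -64.99 + 1116.31 = 1051.32
Net primary income = -532.25
Net secondary income = 508.92 - 209.59 = 299.33
Current account = 1051.32 + (-532.25) + 299.33 = 818.40
Financial account = -(818.40 + 75.07 + (-98.57)) = -794.90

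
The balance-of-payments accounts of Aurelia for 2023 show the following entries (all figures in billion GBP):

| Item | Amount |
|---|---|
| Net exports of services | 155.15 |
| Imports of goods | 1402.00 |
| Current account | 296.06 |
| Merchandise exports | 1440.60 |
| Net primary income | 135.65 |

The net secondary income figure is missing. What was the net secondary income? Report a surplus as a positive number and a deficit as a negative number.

Current account = goods balance + services balance + net primary income + net secondary income
Sum of the known components = 329.40
Net secondary income = CA - (known components) = 296.06 - 329.40 = -33.34

-33.34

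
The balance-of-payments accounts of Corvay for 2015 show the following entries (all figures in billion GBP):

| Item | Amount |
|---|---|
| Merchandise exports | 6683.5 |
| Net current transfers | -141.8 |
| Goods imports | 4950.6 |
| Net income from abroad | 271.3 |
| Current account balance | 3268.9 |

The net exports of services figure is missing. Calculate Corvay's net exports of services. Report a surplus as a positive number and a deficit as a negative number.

1406.5

Current account = goods balance + services balance + net primary income + net secondary income
Sum of the known components = 1862.4
Net exports of services = CA - (known components) = 3268.9 - 1862.4 = 1406.5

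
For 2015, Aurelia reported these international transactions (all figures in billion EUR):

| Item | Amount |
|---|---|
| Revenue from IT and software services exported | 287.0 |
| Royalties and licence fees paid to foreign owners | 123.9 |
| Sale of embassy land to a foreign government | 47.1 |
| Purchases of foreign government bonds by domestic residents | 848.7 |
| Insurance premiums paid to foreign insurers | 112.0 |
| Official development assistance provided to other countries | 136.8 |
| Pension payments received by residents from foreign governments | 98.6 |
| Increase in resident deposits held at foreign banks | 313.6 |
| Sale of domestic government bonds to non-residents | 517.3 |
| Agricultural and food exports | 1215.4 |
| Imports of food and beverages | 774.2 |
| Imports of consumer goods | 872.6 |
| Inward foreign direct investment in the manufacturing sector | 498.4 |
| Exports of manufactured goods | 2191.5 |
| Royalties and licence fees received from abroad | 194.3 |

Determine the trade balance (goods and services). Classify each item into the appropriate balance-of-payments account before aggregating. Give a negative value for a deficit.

Goods: 1215.4 - 872.6 + 2191.5 - 774.2 = 1760.1
Services: -112.0 - 123.9 + 287.0 + 194.3 = 245.4
Trade balance = 1760.1 + 245.4 = 2005.5
(Excluded from the trade balance — capital account: sale of embassy land to a foreign government 47.1; financial account: purchases of foreign government bonds by domestic residents 848.7, increase in resident deposits held at foreign banks 313.6, sale of domestic government bonds to non-residents 517.3, inward foreign direct investment in the manufacturing sector 498.4; secondary income: official development assistance provided to other countries 136.8, pension payments received by residents from foreign governments 98.6.)

2005.5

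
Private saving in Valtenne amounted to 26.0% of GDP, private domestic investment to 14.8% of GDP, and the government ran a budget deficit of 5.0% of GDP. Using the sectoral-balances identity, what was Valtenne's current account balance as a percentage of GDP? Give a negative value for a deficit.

By the sectoral-balances identity, CA = (S_private - I) + (T - G).
Private balance = 26.0 - 14.8 = 11.2
Government balance (T - G) = -5.0
CA = 11.2 + (-5.0) = 6.2

6.2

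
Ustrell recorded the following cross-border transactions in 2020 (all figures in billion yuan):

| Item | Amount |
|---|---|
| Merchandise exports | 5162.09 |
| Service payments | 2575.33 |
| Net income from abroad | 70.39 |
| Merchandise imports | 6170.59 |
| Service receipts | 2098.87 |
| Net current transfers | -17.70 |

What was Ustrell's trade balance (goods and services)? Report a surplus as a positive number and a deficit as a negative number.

Goods balance = 5162.09 - 6170.59 = -1008.50
Services balance = 2098.87 - 2575.33 = -476.46
Trade balance (goods + services) = -1008.50 + (-476.46) = -1484.96

-1484.96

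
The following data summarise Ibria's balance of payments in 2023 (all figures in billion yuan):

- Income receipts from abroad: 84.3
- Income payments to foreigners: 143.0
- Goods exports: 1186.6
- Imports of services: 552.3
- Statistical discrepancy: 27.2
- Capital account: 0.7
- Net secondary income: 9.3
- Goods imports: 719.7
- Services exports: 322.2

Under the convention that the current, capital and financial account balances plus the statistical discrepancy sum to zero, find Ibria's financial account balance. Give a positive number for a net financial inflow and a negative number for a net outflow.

-215.3

Goods balance = 1186.6 - 719.7 = 466.9
Services balance = 322.2 - 552.3 = -230.1
Trade balance (goods + services) = 466.9 + (-230.1) = 236.8
Net primary income = 84.3 - 143.0 = -58.7
Net secondary income = 9.3
Current account = 236.8 + (-58.7) + 9.3 = 187.4
Financial account = -(187.4 + 0.7 + 27.2) = -215.3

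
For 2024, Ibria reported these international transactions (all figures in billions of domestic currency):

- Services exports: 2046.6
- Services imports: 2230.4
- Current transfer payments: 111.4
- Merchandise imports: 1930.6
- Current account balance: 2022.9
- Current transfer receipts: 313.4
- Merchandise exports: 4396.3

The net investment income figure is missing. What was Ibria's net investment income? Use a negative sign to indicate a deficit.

Current account = goods balance + services balance + net primary income + net secondary income
Sum of the known components = 2483.9
Net investment income = CA - (known components) = 2022.9 - 2483.9 = -461.0

-461.0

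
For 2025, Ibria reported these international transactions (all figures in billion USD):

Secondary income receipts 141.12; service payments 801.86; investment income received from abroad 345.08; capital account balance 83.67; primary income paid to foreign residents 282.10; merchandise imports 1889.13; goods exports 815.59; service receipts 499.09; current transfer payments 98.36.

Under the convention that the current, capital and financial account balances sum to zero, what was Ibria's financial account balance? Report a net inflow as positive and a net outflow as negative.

Goods balance = 815.59 - 1889.13 = -1073.54
Services balance = 499.09 - 801.86 = -302.77
Trade balance (goods + services) = -1073.54 + (-302.77) = -1376.31
Net primary income = 345.08 - 282.10 = 62.98
Net secondary income = 141.12 - 98.36 = 42.76
Current account = -1376.31 + 62.98 + 42.76 = -1270.57
Financial account = -(-1270.57 + 83.67) = 1186.90

1186.90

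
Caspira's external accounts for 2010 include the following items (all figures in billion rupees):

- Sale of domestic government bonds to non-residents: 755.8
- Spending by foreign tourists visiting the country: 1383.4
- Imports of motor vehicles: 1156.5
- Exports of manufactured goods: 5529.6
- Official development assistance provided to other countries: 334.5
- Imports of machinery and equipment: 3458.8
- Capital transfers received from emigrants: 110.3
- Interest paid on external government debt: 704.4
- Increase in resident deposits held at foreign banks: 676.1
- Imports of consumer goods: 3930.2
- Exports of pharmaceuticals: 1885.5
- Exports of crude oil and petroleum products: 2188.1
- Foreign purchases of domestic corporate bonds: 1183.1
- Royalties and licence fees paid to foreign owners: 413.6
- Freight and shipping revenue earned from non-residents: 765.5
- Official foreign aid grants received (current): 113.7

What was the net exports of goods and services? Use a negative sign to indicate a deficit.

2793.0

Goods: 5529.6 + 1885.5 - 3930.2 - 1156.5 + 2188.1 - 3458.8 = 1057.7
Services: 1383.4 + 765.5 - 413.6 = 1735.3
Trade balance = 1057.7 + 1735.3 = 2793.0
(Excluded from the trade balance — financial account: sale of domestic government bonds to non-residents 755.8, increase in resident deposits held at foreign banks 676.1, foreign purchases of domestic corporate bonds 1183.1; secondary income: official development assistance provided to other countries 334.5, official foreign aid grants received (current) 113.7; capital account: capital transfers received from emigrants 110.3; primary income: interest paid on external government debt 704.4.)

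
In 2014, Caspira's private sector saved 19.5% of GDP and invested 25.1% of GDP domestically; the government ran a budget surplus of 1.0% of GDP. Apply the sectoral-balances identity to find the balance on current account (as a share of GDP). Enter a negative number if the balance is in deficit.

-4.6

By the sectoral-balances identity, CA = (S_private - I) + (T - G).
Private balance = 19.5 - 25.1 = -5.6
Government balance (T - G) = 1.0
CA = -5.6 + 1.0 = -4.6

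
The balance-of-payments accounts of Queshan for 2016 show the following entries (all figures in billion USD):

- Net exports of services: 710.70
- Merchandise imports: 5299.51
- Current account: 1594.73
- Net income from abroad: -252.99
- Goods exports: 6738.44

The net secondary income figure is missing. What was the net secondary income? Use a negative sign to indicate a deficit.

-301.91

Current account = goods balance + services balance + net primary income + net secondary income
Sum of the known components = 1896.64
Net secondary income = CA - (known components) = 1594.73 - 1896.64 = -301.91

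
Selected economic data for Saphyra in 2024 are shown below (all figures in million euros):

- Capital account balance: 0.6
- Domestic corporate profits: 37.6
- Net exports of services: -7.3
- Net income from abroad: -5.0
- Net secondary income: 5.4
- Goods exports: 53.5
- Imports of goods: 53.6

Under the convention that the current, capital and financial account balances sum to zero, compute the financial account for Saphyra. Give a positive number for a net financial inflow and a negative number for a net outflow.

Goods balance = 53.5 - 53.6 = -0.1
Services balance = -7.3
Trade balance (goods + services) = -0.1 + (-7.3) = -7.4
Net primary income = -5.0
Net secondary income = 5.4
Current account = -7.4 + (-5.0) + 5.4 = -7.0
Financial account = -(-7.0 + 0.6) = 6.4

6.4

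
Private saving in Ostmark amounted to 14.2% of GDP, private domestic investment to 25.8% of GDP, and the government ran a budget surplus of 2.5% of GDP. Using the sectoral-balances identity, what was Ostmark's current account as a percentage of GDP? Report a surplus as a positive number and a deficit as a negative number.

-9.1

By the sectoral-balances identity, CA = (S_private - I) + (T - G).
Private balance = 14.2 - 25.8 = -11.6
Government balance (T - G) = 2.5
CA = -11.6 + 2.5 = -9.1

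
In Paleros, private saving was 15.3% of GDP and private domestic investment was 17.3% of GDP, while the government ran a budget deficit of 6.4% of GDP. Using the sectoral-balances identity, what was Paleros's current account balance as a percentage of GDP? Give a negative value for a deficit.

By the sectoral-balances identity, CA = (S_private - I) + (T - G).
Private balance = 15.3 - 17.3 = -2.0
Government balance (T - G) = -6.4
CA = -2.0 + (-6.4) = -8.4

-8.4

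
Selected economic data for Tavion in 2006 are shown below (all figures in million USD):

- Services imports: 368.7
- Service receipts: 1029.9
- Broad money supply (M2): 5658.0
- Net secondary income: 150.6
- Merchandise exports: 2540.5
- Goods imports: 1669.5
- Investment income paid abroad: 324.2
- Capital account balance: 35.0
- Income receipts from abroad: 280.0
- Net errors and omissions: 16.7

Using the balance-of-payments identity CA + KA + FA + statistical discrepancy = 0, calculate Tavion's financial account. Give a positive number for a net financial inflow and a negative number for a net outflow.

Goods balance = 2540.5 - 1669.5 = 871.0
Services balance = 1029.9 - 368.7 = 661.2
Trade balance (goods + services) = 871.0 + 661.2 = 1532.2
Net primary income = 280.0 - 324.2 = -44.2
Net secondary income = 150.6
Current account = 1532.2 + (-44.2) + 150.6 = 1638.6
Financial account = -(1638.6 + 35.0 + 16.7) = -1690.3

-1690.3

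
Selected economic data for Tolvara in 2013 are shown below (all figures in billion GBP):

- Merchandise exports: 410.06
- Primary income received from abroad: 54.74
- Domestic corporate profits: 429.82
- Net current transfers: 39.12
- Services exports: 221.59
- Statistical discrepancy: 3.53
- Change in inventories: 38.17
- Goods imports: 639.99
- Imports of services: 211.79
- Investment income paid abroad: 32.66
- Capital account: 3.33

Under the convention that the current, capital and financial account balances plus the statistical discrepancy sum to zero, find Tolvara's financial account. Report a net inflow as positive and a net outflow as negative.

Goods balance = 410.06 - 639.99 = -229.93
Services balance = 221.59 - 211.79 = 9.80
Trade balance (goods + services) = -229.93 + 9.80 = -220.13
Net primary income = 54.74 - 32.66 = 22.08
Net secondary income = 39.12
Current account = -220.13 + 22.08 + 39.12 = -158.93
Financial account = -(-158.93 + 3.33 + 3.53) = 152.07

152.07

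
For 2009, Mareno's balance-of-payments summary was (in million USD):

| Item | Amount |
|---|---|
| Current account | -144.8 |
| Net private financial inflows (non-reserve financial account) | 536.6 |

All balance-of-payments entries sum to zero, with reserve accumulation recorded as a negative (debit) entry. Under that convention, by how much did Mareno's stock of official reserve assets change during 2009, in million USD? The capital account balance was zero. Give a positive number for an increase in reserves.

391.8

Official reserve transactions balance = -((-144.8) + 536.6) = -391.8
An accumulation of reserves is recorded as a debit (negative entry), so the change in the stock of reserves is the negative of that balance.
Change in official reserves = -(-391.8) = 391.8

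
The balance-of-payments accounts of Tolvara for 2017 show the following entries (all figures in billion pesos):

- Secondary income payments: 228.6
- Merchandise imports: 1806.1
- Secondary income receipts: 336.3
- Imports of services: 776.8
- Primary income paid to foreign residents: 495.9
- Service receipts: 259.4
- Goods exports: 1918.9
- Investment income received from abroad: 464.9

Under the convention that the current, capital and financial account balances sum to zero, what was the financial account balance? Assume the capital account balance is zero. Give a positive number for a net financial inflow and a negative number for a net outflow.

Goods balance = 1918.9 - 1806.1 = 112.8
Services balance = 259.4 - 776.8 = -517.4
Trade balance (goods + services) = 112.8 + (-517.4) = -404.6
Net primary income = 464.9 - 495.9 = -31.0
Net secondary income = 336.3 - 228.6 = 107.7
Current account = -404.6 + (-31.0) + 107.7 = -327.9
Financial account = -(-327.9) = 327.9

327.9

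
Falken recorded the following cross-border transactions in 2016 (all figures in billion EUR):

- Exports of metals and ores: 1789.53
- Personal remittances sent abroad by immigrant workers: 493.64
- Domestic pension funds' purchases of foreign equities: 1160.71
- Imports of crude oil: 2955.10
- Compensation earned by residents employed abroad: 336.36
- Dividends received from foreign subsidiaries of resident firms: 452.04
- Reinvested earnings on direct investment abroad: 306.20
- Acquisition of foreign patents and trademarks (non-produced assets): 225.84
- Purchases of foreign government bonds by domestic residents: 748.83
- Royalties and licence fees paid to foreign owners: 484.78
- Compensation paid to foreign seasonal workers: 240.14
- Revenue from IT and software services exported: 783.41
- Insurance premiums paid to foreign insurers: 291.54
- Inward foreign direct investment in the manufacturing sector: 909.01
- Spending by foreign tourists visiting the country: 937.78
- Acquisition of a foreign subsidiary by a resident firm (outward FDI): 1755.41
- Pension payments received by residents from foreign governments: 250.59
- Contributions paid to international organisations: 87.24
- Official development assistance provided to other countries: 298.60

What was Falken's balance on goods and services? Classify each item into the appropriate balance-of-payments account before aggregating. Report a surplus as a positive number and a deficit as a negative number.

-220.70

Goods: 1789.53 - 2955.10 = -1165.57
Services: -484.78 - 291.54 + 937.78 + 783.41 = 944.87
Trade balance = -1165.57 + 944.87 = -220.70
(Excluded from the trade balance — secondary income: personal remittances sent abroad by immigrant workers 493.64, pension payments received by residents from foreign governments 250.59, contributions paid to international organisations 87.24, official development assistance provided to other countries 298.60; financial account: domestic pension funds' purchases of foreign equities 1160.71, purchases of foreign government bonds by domestic residents 748.83, inward foreign direct investment in the manufacturing sector 909.01, acquisition of a foreign subsidiary by a resident firm (outward FDI) 1755.41; primary income: compensation earned by residents employed abroad 336.36, dividends received from foreign subsidiaries of resident firms 452.04, reinvested earnings on direct investment abroad 306.20, compensation paid to foreign seasonal workers 240.14; capital account: acquisition of foreign patents and trademarks (non-produced assets) 225.84.)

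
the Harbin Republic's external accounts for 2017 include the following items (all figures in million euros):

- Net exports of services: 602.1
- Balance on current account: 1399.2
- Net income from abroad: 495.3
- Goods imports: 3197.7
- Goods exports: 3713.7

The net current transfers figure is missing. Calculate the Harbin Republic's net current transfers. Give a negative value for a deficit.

Current account = goods balance + services balance + net primary income + net secondary income
Sum of the known components = 1613.4
Net current transfers = CA - (known components) = 1399.2 - 1613.4 = -214.2

-214.2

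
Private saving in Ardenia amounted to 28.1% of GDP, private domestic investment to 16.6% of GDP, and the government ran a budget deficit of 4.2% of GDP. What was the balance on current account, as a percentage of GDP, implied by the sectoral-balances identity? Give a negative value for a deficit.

7.3

By the sectoral-balances identity, CA = (S_private - I) + (T - G).
Private balance = 28.1 - 16.6 = 11.5
Government balance (T - G) = -4.2
CA = 11.5 + (-4.2) = 7.3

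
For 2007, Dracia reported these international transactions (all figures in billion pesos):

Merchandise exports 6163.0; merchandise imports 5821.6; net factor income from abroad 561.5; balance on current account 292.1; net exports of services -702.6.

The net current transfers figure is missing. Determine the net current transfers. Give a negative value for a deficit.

91.8

Current account = goods balance + services balance + net primary income + net secondary income
Sum of the known components = 200.3
Net current transfers = CA - (known components) = 292.1 - 200.3 = 91.8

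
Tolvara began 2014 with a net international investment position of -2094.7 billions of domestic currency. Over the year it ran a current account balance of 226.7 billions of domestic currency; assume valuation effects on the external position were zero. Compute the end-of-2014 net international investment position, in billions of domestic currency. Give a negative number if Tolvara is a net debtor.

With no valuation effects, change in NIIP = current account = 226.7
End-of-year NIIP = -2094.7 + 226.7 = -1868.0

-1868.0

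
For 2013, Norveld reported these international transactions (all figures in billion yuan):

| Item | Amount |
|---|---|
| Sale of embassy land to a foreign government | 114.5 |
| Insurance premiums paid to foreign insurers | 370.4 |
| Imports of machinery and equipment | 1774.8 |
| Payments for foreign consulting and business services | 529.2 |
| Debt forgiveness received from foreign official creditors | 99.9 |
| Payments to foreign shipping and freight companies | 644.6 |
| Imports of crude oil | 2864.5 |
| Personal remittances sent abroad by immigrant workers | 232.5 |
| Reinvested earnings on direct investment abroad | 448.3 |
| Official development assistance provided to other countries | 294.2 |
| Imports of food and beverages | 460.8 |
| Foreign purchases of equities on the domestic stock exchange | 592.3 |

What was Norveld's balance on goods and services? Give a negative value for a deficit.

-6644.3

Goods: -2864.5 - 460.8 - 1774.8 = -5100.1
Services: -529.2 - 370.4 - 644.6 = -1544.2
Trade balance = -5100.1 + (-1544.2) = -6644.3
(Excluded from the trade balance — capital account: sale of embassy land to a foreign government 114.5, debt forgiveness received from foreign official creditors 99.9; secondary income: personal remittances sent abroad by immigrant workers 232.5, official development assistance provided to other countries 294.2; primary income: reinvested earnings on direct investment abroad 448.3; financial account: foreign purchases of equities on the domestic stock exchange 592.3.)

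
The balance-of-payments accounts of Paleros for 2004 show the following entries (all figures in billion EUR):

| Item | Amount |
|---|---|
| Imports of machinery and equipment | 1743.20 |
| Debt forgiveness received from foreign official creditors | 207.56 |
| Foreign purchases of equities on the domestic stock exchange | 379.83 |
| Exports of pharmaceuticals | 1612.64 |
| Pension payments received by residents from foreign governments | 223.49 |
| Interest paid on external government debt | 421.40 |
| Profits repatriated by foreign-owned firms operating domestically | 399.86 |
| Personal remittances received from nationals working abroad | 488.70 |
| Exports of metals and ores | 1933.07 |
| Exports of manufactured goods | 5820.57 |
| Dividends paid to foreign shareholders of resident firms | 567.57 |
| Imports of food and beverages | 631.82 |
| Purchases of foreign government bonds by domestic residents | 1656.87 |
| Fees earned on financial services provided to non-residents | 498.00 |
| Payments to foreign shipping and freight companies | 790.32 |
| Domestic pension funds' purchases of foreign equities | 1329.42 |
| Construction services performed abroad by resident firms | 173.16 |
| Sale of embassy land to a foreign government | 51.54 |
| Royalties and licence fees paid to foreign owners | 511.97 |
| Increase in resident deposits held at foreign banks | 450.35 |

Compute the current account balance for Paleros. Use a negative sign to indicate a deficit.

Goods: 5820.57 - 1743.20 - 631.82 + 1933.07 + 1612.64 = 6991.26
Services: -511.97 - 790.32 + 173.16 + 498.00 = -631.13
Primary income: -567.57 - 399.86 - 421.40 = -1388.83
Secondary income: 223.49 + 488.70 = 712.19
Current account = 6991.26 + (-631.13) + (-1388.83) + 712.19 = 5683.49
(Excluded from the current account — capital account: debt forgiveness received from foreign official creditors 207.56, sale of embassy land to a foreign government 51.54; financial account: foreign purchases of equities on the domestic stock exchange 379.83, purchases of foreign government bonds by domestic residents 1656.87, domestic pension funds' purchases of foreign equities 1329.42, increase in resident deposits held at foreign banks 450.35.)

5683.49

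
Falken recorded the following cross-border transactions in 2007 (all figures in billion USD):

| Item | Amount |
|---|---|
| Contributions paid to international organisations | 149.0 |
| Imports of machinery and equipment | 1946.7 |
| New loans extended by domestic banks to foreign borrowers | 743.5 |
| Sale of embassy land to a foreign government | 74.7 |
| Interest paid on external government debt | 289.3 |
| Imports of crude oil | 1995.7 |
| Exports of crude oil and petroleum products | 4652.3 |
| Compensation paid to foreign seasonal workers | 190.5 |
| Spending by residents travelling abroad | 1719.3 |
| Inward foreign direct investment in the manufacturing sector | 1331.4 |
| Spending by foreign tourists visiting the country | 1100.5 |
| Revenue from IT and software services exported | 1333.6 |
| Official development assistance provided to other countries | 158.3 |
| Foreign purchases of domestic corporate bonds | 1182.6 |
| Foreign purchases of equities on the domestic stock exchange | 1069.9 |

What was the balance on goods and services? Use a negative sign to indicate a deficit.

Goods: 4652.3 - 1946.7 - 1995.7 = 709.9
Services: 1333.6 + 1100.5 - 1719.3 = 714.8
Trade balance = 709.9 + 714.8 = 1424.7
(Excluded from the trade balance — secondary income: contributions paid to international organisations 149.0, official development assistance provided to other countries 158.3; financial account: new loans extended by domestic banks to foreign borrowers 743.5, inward foreign direct investment in the manufacturing sector 1331.4, foreign purchases of domestic corporate bonds 1182.6, foreign purchases of equities on the domestic stock exchange 1069.9; capital account: sale of embassy land to a foreign government 74.7; primary income: interest paid on external government debt 289.3, compensation paid to foreign seasonal workers 190.5.)

1424.7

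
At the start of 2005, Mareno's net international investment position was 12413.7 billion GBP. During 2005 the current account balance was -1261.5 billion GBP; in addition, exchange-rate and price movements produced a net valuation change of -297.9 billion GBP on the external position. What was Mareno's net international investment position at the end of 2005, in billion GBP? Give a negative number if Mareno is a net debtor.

10854.3

Change in NIIP = current account + net valuation change = -1261.5 + (-297.9) = -1559.4
End-of-year NIIP = 12413.7 + (-1559.4) = 10854.3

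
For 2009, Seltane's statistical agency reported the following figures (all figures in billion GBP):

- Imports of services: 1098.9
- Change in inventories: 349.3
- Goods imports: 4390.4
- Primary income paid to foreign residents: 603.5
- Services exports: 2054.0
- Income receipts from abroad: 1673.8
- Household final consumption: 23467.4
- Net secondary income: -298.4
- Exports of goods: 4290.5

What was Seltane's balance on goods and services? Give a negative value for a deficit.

855.2

Goods balance = 4290.5 - 4390.4 = -99.9
Services balance = 2054.0 - 1098.9 = 955.1
Trade balance (goods + services) = -99.9 + 955.1 = 855.2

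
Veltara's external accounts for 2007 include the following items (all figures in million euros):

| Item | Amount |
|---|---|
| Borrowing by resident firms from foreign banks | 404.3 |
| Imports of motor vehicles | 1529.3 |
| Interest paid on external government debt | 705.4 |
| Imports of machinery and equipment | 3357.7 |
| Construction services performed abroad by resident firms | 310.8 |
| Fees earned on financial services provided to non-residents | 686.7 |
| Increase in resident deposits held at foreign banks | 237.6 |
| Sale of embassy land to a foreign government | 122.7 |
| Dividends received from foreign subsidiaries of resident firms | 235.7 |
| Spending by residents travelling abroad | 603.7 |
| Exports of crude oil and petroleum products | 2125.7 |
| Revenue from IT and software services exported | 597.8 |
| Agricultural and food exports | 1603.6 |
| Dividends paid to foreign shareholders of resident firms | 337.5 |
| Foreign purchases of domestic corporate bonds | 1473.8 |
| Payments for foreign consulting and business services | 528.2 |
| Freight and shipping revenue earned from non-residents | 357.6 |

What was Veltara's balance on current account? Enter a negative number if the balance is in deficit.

-1143.9

Goods: 1603.6 - 3357.7 + 2125.7 - 1529.3 = -1157.7
Services: 310.8 + 357.6 + 686.7 - 528.2 + 597.8 - 603.7 = 821.0
Primary income: 235.7 - 337.5 - 705.4 = -807.2
Current account = (-1157.7) + 821.0 + (-807.2) = -1143.9
(Excluded from the current account — financial account: borrowing by resident firms from foreign banks 404.3, increase in resident deposits held at foreign banks 237.6, foreign purchases of domestic corporate bonds 1473.8; capital account: sale of embassy land to a foreign government 122.7.)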